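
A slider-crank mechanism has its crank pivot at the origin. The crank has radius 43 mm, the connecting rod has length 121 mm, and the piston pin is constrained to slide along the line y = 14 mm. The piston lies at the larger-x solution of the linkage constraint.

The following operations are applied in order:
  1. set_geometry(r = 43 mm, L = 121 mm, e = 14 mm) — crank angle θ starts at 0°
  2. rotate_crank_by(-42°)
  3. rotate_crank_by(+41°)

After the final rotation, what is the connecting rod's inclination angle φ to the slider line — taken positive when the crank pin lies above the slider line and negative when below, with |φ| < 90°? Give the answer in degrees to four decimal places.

-7.0020

set_geometry: r = 43 mm, L = 121 mm, e = 14 mm; θ ← 0°
rotate_crank_by(-42°): θ ← 0° -42° = -42°
rotate_crank_by(+41°): θ ← -42° +41° = -1°
crank pin P = (r cos θ, r sin θ) = (42.993451, -0.750453)
h = r sin θ − e = -0.750453 − 14 = -14.750453
sin φ = h / L = -14.750453 / 121 = -0.12190457
φ = arcsin(-0.12190457) = -7.002034°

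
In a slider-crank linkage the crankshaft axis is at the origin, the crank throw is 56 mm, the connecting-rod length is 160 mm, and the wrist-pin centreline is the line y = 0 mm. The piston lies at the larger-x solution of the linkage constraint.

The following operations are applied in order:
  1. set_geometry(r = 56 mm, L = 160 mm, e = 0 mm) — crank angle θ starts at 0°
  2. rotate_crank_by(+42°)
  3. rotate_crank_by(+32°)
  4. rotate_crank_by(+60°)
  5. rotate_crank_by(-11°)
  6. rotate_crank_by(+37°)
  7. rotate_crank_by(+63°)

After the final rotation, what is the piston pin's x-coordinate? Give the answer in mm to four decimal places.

114.4192

set_geometry: r = 56 mm, L = 160 mm, e = 0 mm; θ ← 0°
rotate_crank_by(+42°): θ ← 0° +42° = 42°
rotate_crank_by(+32°): θ ← 42° +32° = 74°
rotate_crank_by(+60°): θ ← 74° +60° = 134°
rotate_crank_by(-11°): θ ← 134° -11° = 123°
rotate_crank_by(+37°): θ ← 123° +37° = 160°
rotate_crank_by(+63°): θ ← 160° +63° = 223°
crank pin P = (r cos θ, r sin θ) = (-40.955807, -38.191908)
h = r sin θ − e = -38.191908 − 0 = -38.191908
x = r cos θ + √(L² − h²) = -40.955807 + √(25600.0 − 1458.6218) = -40.955807 + 155.374960 = 114.419153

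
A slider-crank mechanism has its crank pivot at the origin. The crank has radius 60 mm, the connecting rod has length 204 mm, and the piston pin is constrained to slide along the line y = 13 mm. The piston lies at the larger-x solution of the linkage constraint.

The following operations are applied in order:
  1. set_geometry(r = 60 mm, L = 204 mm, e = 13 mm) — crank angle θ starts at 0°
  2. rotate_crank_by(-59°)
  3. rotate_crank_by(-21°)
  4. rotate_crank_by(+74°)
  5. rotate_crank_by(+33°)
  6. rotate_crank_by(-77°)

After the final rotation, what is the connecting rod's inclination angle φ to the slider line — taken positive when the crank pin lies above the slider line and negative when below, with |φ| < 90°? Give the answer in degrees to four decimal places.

set_geometry: r = 60 mm, L = 204 mm, e = 13 mm; θ ← 0°
rotate_crank_by(-59°): θ ← 0° -59° = -59°
rotate_crank_by(-21°): θ ← -59° -21° = -80°
rotate_crank_by(+74°): θ ← -80° +74° = -6°
rotate_crank_by(+33°): θ ← -6° +33° = 27°
rotate_crank_by(-77°): θ ← 27° -77° = -50°
crank pin P = (r cos θ, r sin θ) = (38.567257, -45.962667)
h = r sin θ − e = -45.962667 − 13 = -58.962667
sin φ = h / L = -58.962667 / 204 = -0.28903268
φ = arcsin(-0.28903268) = -16.800053°

-16.8001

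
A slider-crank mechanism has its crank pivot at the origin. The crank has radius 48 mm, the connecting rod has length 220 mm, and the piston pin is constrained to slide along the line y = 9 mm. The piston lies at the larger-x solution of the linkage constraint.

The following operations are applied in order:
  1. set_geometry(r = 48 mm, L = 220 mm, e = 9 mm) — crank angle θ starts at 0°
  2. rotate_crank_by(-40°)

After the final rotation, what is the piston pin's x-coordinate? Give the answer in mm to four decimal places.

253.1302

set_geometry: r = 48 mm, L = 220 mm, e = 9 mm; θ ← 0°
rotate_crank_by(-40°): θ ← 0° -40° = -40°
crank pin P = (r cos θ, r sin θ) = (36.770133, -30.853805)
h = r sin θ − e = -30.853805 − 9 = -39.853805
x = r cos θ + √(L² − h²) = 36.770133 + √(48400.0 − 1588.3258) = 36.770133 + 216.360057 = 253.130190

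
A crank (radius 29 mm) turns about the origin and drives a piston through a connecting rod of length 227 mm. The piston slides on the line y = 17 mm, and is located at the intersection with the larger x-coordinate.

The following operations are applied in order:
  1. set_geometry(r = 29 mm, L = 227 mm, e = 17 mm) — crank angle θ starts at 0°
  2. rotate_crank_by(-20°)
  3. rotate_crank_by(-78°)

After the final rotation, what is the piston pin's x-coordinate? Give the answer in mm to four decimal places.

218.3125

set_geometry: r = 29 mm, L = 227 mm, e = 17 mm; θ ← 0°
rotate_crank_by(-20°): θ ← 0° -20° = -20°
rotate_crank_by(-78°): θ ← -20° -78° = -98°
crank pin P = (r cos θ, r sin θ) = (-4.036020, -28.717774)
h = r sin θ − e = -28.717774 − 17 = -45.717774
x = r cos θ + √(L² − h²) = -4.036020 + √(51529.0 − 2090.1149) = -4.036020 + 222.348567 = 218.312547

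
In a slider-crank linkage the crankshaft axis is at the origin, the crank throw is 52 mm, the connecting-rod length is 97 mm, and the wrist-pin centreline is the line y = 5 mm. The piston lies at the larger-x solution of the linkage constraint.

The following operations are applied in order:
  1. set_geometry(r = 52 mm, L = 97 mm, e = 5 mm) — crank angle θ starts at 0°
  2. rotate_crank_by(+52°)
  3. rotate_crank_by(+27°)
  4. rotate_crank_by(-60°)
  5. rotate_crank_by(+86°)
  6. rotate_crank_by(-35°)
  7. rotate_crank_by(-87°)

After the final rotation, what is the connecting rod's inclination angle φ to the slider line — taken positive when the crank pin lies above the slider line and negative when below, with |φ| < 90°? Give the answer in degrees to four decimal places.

set_geometry: r = 52 mm, L = 97 mm, e = 5 mm; θ ← 0°
rotate_crank_by(+52°): θ ← 0° +52° = 52°
rotate_crank_by(+27°): θ ← 52° +27° = 79°
rotate_crank_by(-60°): θ ← 79° -60° = 19°
rotate_crank_by(+86°): θ ← 19° +86° = 105°
rotate_crank_by(-35°): θ ← 105° -35° = 70°
rotate_crank_by(-87°): θ ← 70° -87° = -17°
crank pin P = (r cos θ, r sin θ) = (49.727847, -15.203329)
h = r sin θ − e = -15.203329 − 5 = -20.203329
sin φ = h / L = -20.203329 / 97 = -0.20828174
φ = arcsin(-0.20828174) = -12.021677°

-12.0217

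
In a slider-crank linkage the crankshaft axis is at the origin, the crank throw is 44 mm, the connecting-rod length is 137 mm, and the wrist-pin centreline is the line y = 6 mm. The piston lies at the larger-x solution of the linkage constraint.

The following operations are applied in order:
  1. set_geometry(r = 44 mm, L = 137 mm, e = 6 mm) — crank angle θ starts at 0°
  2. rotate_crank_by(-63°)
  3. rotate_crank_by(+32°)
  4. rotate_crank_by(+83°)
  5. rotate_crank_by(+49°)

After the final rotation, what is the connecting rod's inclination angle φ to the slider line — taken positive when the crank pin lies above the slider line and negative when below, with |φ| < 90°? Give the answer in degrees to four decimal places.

set_geometry: r = 44 mm, L = 137 mm, e = 6 mm; θ ← 0°
rotate_crank_by(-63°): θ ← 0° -63° = -63°
rotate_crank_by(+32°): θ ← -63° +32° = -31°
rotate_crank_by(+83°): θ ← -31° +83° = 52°
rotate_crank_by(+49°): θ ← 52° +49° = 101°
crank pin P = (r cos θ, r sin θ) = (-8.395596, 43.191596)
h = r sin θ − e = 43.191596 − 6 = 37.191596
sin φ = h / L = 37.191596 / 137 = 0.27147150
φ = arcsin(0.27147150) = 15.751849°

15.7518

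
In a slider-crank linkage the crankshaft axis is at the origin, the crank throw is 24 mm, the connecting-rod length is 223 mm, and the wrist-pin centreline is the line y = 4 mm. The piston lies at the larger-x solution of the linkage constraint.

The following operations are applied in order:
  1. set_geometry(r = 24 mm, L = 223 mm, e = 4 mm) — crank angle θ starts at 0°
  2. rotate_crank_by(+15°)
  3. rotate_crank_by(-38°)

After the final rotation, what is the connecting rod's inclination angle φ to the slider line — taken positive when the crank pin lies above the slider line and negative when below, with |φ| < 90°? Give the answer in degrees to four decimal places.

set_geometry: r = 24 mm, L = 223 mm, e = 4 mm; θ ← 0°
rotate_crank_by(+15°): θ ← 0° +15° = 15°
rotate_crank_by(-38°): θ ← 15° -38° = -23°
crank pin P = (r cos θ, r sin θ) = (22.092116, -9.377547)
h = r sin θ − e = -9.377547 − 4 = -13.377547
sin φ = h / L = -13.377547 / 223 = -0.05998900
φ = arcsin(-0.05998900) = -3.439181°

-3.4392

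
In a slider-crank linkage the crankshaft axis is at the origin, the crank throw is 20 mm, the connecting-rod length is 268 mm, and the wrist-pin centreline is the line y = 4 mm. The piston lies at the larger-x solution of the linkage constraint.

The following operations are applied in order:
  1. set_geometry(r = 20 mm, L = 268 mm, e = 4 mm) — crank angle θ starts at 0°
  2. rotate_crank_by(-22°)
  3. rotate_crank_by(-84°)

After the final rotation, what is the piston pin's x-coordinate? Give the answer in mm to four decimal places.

set_geometry: r = 20 mm, L = 268 mm, e = 4 mm; θ ← 0°
rotate_crank_by(-22°): θ ← 0° -22° = -22°
rotate_crank_by(-84°): θ ← -22° -84° = -106°
crank pin P = (r cos θ, r sin θ) = (-5.512747, -19.225234)
h = r sin θ − e = -19.225234 − 4 = -23.225234
x = r cos θ + √(L² − h²) = -5.512747 + √(71824.0 − 539.4115) = -5.512747 + 266.991739 = 261.478992

261.4790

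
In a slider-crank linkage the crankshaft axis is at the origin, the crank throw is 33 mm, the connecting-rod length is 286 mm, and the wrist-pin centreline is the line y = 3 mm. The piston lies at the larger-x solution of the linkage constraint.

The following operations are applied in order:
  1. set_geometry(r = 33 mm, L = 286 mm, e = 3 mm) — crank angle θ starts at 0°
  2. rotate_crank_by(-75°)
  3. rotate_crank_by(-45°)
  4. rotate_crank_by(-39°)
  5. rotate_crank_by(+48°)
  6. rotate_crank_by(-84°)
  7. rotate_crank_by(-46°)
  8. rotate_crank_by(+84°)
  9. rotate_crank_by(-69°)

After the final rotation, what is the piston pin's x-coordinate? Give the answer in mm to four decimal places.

262.3234

set_geometry: r = 33 mm, L = 286 mm, e = 3 mm; θ ← 0°
rotate_crank_by(-75°): θ ← 0° -75° = -75°
rotate_crank_by(-45°): θ ← -75° -45° = -120°
rotate_crank_by(-39°): θ ← -120° -39° = -159°
rotate_crank_by(+48°): θ ← -159° +48° = -111°
rotate_crank_by(-84°): θ ← -111° -84° = -195°
rotate_crank_by(-46°): θ ← -195° -46° = -241°
rotate_crank_by(+84°): θ ← -241° +84° = -157°
rotate_crank_by(-69°): θ ← -157° -69° = -226°
crank pin P = (r cos θ, r sin θ) = (-22.923726, 23.738213)
h = r sin θ − e = 23.738213 − 3 = 20.738213
x = r cos θ + √(L² − h²) = -22.923726 + √(81796.0 − 430.0735) = -22.923726 + 285.247132 = 262.323406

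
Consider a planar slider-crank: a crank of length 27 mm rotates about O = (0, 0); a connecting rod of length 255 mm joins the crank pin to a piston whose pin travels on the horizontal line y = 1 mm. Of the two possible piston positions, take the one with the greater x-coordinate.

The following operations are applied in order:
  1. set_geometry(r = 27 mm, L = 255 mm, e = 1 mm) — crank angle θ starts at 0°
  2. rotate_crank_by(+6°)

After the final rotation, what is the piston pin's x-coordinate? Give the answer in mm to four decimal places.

281.8456

set_geometry: r = 27 mm, L = 255 mm, e = 1 mm; θ ← 0°
rotate_crank_by(+6°): θ ← 0° +6° = 6°
crank pin P = (r cos θ, r sin θ) = (26.852091, 2.822269)
h = r sin θ − e = 2.822269 − 1 = 1.822269
x = r cos θ + √(L² − h²) = 26.852091 + √(65025.0 − 3.3207) = 26.852091 + 254.993489 = 281.845580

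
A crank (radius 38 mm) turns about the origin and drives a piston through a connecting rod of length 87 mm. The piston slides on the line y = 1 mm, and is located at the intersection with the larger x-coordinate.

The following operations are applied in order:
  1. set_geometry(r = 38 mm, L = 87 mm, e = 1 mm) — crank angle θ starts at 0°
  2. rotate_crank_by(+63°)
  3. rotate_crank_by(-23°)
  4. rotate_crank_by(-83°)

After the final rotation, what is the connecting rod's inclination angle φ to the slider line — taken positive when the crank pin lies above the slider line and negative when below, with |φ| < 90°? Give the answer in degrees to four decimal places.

-18.0218

set_geometry: r = 38 mm, L = 87 mm, e = 1 mm; θ ← 0°
rotate_crank_by(+63°): θ ← 0° +63° = 63°
rotate_crank_by(-23°): θ ← 63° -23° = 40°
rotate_crank_by(-83°): θ ← 40° -83° = -43°
crank pin P = (r cos θ, r sin θ) = (27.791441, -25.915938)
h = r sin θ − e = -25.915938 − 1 = -26.915938
sin φ = h / L = -26.915938 / 87 = -0.30937859
φ = arcsin(-0.30937859) = -18.021786°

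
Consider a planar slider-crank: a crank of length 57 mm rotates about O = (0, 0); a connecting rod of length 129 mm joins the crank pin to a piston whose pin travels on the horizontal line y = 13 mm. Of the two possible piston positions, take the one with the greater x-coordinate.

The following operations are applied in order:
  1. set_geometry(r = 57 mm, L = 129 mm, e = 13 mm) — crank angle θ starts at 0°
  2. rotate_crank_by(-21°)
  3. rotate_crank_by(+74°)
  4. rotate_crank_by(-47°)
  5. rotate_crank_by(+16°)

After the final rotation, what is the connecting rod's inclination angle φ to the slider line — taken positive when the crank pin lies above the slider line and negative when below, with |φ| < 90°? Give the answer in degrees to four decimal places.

set_geometry: r = 57 mm, L = 129 mm, e = 13 mm; θ ← 0°
rotate_crank_by(-21°): θ ← 0° -21° = -21°
rotate_crank_by(+74°): θ ← -21° +74° = 53°
rotate_crank_by(-47°): θ ← 53° -47° = 6°
rotate_crank_by(+16°): θ ← 6° +16° = 22°
crank pin P = (r cos θ, r sin θ) = (52.849480, 21.352576)
h = r sin θ − e = 21.352576 − 13 = 8.352576
sin φ = h / L = 8.352576 / 129 = 0.06474865
φ = arcsin(0.06474865) = 3.712421°

3.7124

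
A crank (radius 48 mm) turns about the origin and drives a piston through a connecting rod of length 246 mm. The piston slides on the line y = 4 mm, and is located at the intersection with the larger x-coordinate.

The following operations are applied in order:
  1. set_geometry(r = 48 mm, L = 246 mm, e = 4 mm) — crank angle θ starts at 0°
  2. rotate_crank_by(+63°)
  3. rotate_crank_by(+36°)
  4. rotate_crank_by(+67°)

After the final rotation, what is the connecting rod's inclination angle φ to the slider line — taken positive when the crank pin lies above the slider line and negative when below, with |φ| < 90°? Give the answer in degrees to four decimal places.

set_geometry: r = 48 mm, L = 246 mm, e = 4 mm; θ ← 0°
rotate_crank_by(+63°): θ ← 0° +63° = 63°
rotate_crank_by(+36°): θ ← 63° +36° = 99°
rotate_crank_by(+67°): θ ← 99° +67° = 166°
crank pin P = (r cos θ, r sin θ) = (-46.574195, 11.612251)
h = r sin θ − e = 11.612251 − 4 = 7.612251
sin φ = h / L = 7.612251 / 246 = 0.03094411
φ = arcsin(0.03094411) = 1.773250°

1.7732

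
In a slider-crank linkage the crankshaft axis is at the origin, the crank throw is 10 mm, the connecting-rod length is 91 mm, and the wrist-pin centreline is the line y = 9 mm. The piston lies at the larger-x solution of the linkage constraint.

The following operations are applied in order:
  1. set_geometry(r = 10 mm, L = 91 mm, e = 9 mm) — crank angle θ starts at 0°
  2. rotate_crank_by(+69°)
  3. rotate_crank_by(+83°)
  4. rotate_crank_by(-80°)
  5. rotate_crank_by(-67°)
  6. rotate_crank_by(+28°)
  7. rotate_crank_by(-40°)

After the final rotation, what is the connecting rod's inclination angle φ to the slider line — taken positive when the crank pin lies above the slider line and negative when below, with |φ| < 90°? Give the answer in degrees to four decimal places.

-6.4475

set_geometry: r = 10 mm, L = 91 mm, e = 9 mm; θ ← 0°
rotate_crank_by(+69°): θ ← 0° +69° = 69°
rotate_crank_by(+83°): θ ← 69° +83° = 152°
rotate_crank_by(-80°): θ ← 152° -80° = 72°
rotate_crank_by(-67°): θ ← 72° -67° = 5°
rotate_crank_by(+28°): θ ← 5° +28° = 33°
rotate_crank_by(-40°): θ ← 33° -40° = -7°
crank pin P = (r cos θ, r sin θ) = (9.925462, -1.218693)
h = r sin θ − e = -1.218693 − 9 = -10.218693
sin φ = h / L = -10.218693 / 91 = -0.11229333
φ = arcsin(-0.11229333) = -6.447533°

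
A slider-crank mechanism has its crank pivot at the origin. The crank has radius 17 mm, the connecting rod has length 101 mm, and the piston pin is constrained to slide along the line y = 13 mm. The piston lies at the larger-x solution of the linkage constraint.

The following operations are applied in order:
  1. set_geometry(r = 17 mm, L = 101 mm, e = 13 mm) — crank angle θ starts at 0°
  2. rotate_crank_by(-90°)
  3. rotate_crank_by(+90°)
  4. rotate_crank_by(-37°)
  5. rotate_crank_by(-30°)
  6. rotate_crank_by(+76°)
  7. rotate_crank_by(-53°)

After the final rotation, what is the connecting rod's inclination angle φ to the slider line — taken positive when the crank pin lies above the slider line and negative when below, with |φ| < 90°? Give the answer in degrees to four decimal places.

-14.2194

set_geometry: r = 17 mm, L = 101 mm, e = 13 mm; θ ← 0°
rotate_crank_by(-90°): θ ← 0° -90° = -90°
rotate_crank_by(+90°): θ ← -90° +90° = 0°
rotate_crank_by(-37°): θ ← 0° -37° = -37°
rotate_crank_by(-30°): θ ← -37° -30° = -67°
rotate_crank_by(+76°): θ ← -67° +76° = 9°
rotate_crank_by(-53°): θ ← 9° -53° = -44°
crank pin P = (r cos θ, r sin θ) = (12.228777, -11.809192)
h = r sin θ − e = -11.809192 − 13 = -24.809192
sin φ = h / L = -24.809192 / 101 = -0.24563557
φ = arcsin(-0.24563557) = -14.219397°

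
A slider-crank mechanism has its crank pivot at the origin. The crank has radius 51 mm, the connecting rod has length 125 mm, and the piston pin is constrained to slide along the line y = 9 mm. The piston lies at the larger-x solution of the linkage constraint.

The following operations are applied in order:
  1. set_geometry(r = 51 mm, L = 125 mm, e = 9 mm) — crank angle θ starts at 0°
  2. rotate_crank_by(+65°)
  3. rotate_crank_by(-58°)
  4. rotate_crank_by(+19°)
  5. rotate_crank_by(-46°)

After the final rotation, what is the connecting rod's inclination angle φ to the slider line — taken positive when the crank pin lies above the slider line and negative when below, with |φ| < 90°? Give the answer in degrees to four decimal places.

set_geometry: r = 51 mm, L = 125 mm, e = 9 mm; θ ← 0°
rotate_crank_by(+65°): θ ← 0° +65° = 65°
rotate_crank_by(-58°): θ ← 65° -58° = 7°
rotate_crank_by(+19°): θ ← 7° +19° = 26°
rotate_crank_by(-46°): θ ← 26° -46° = -20°
crank pin P = (r cos θ, r sin θ) = (47.924324, -17.443027)
h = r sin θ − e = -17.443027 − 9 = -26.443027
sin φ = h / L = -26.443027 / 125 = -0.21154422
φ = arcsin(-0.21154422) = -12.212863°

-12.2129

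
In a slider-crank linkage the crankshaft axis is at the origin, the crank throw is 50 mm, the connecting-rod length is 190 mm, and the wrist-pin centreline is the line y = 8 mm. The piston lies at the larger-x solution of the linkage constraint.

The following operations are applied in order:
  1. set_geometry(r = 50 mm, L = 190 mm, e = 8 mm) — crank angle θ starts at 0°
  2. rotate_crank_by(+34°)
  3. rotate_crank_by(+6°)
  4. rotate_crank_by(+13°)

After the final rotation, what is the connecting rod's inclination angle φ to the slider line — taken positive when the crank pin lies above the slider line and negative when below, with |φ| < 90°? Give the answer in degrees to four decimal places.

9.6752

set_geometry: r = 50 mm, L = 190 mm, e = 8 mm; θ ← 0°
rotate_crank_by(+34°): θ ← 0° +34° = 34°
rotate_crank_by(+6°): θ ← 34° +6° = 40°
rotate_crank_by(+13°): θ ← 40° +13° = 53°
crank pin P = (r cos θ, r sin θ) = (30.090751, 39.931776)
h = r sin θ − e = 39.931776 − 8 = 31.931776
sin φ = h / L = 31.931776 / 190 = 0.16806198
φ = arcsin(0.16806198) = 9.675157°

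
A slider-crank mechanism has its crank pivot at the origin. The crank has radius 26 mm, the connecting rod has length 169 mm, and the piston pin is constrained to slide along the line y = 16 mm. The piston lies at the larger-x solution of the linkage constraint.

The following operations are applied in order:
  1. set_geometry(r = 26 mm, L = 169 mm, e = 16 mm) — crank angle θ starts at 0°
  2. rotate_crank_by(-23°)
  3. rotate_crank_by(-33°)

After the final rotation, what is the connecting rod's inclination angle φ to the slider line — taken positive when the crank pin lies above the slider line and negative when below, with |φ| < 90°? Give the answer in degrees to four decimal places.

-12.8394

set_geometry: r = 26 mm, L = 169 mm, e = 16 mm; θ ← 0°
rotate_crank_by(-23°): θ ← 0° -23° = -23°
rotate_crank_by(-33°): θ ← -23° -33° = -56°
crank pin P = (r cos θ, r sin θ) = (14.539015, -21.554977)
h = r sin θ − e = -21.554977 − 16 = -37.554977
sin φ = h / L = -37.554977 / 169 = -0.22221880
φ = arcsin(-0.22221880) = -12.839387°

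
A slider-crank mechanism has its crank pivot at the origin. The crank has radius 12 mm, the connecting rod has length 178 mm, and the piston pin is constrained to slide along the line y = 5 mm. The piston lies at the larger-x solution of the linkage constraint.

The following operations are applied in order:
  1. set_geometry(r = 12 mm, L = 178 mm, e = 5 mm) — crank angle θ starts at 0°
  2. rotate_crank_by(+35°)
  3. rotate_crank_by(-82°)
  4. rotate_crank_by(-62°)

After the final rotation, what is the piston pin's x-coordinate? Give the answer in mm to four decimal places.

set_geometry: r = 12 mm, L = 178 mm, e = 5 mm; θ ← 0°
rotate_crank_by(+35°): θ ← 0° +35° = 35°
rotate_crank_by(-82°): θ ← 35° -82° = -47°
rotate_crank_by(-62°): θ ← -47° -62° = -109°
crank pin P = (r cos θ, r sin θ) = (-3.906818, -11.346223)
h = r sin θ − e = -11.346223 − 5 = -16.346223
x = r cos θ + √(L² − h²) = -3.906818 + √(31684.0 − 267.1990) = -3.906818 + 177.247852 = 173.341034

173.3410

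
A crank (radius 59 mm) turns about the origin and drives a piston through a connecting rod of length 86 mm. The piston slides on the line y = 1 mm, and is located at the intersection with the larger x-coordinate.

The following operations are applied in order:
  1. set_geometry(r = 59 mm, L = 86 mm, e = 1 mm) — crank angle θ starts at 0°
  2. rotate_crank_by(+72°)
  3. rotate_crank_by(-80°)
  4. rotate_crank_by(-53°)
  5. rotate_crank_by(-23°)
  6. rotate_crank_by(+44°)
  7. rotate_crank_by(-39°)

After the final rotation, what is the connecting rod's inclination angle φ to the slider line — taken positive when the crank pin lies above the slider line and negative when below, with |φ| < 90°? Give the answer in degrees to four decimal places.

-43.2411

set_geometry: r = 59 mm, L = 86 mm, e = 1 mm; θ ← 0°
rotate_crank_by(+72°): θ ← 0° +72° = 72°
rotate_crank_by(-80°): θ ← 72° -80° = -8°
rotate_crank_by(-53°): θ ← -8° -53° = -61°
rotate_crank_by(-23°): θ ← -61° -23° = -84°
rotate_crank_by(+44°): θ ← -84° +44° = -40°
rotate_crank_by(-39°): θ ← -40° -39° = -79°
crank pin P = (r cos θ, r sin θ) = (11.257731, -57.916004)
h = r sin θ − e = -57.916004 − 1 = -58.916004
sin φ = h / L = -58.916004 / 86 = -0.68506981
φ = arcsin(-0.68506981) = -43.241098°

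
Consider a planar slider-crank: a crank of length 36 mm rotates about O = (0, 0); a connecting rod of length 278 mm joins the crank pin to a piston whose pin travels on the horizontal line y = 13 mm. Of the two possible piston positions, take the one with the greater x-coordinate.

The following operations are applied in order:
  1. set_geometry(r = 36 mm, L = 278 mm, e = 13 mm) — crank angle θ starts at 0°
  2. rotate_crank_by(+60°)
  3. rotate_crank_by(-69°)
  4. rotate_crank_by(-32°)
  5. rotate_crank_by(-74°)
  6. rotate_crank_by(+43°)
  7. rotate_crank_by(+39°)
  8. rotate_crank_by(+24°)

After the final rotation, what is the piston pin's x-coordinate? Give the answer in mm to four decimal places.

set_geometry: r = 36 mm, L = 278 mm, e = 13 mm; θ ← 0°
rotate_crank_by(+60°): θ ← 0° +60° = 60°
rotate_crank_by(-69°): θ ← 60° -69° = -9°
rotate_crank_by(-32°): θ ← -9° -32° = -41°
rotate_crank_by(-74°): θ ← -41° -74° = -115°
rotate_crank_by(+43°): θ ← -115° +43° = -72°
rotate_crank_by(+39°): θ ← -72° +39° = -33°
rotate_crank_by(+24°): θ ← -33° +24° = -9°
crank pin P = (r cos θ, r sin θ) = (35.556780, -5.631641)
h = r sin θ − e = -5.631641 − 13 = -18.631641
x = r cos θ + √(L² − h²) = 35.556780 + √(77284.0 − 347.1380) = 35.556780 + 277.374948 = 312.931729

312.9317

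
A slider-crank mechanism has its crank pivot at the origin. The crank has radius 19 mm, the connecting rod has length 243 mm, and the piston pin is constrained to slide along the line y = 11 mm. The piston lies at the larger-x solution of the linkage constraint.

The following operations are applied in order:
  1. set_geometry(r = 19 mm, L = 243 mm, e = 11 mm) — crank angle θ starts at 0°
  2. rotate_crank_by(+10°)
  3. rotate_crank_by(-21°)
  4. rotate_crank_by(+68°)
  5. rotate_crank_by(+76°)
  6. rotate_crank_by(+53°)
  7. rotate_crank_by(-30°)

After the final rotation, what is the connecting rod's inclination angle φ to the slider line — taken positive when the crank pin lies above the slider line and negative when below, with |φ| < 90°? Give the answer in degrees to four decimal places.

-0.7715

set_geometry: r = 19 mm, L = 243 mm, e = 11 mm; θ ← 0°
rotate_crank_by(+10°): θ ← 0° +10° = 10°
rotate_crank_by(-21°): θ ← 10° -21° = -11°
rotate_crank_by(+68°): θ ← -11° +68° = 57°
rotate_crank_by(+76°): θ ← 57° +76° = 133°
rotate_crank_by(+53°): θ ← 133° +53° = 186°
rotate_crank_by(-30°): θ ← 186° -30° = 156°
crank pin P = (r cos θ, r sin θ) = (-17.357364, 7.727996)
h = r sin θ − e = 7.727996 − 11 = -3.272004
sin φ = h / L = -3.272004 / 243 = -0.01346504
φ = arcsin(-0.01346504) = -0.771513°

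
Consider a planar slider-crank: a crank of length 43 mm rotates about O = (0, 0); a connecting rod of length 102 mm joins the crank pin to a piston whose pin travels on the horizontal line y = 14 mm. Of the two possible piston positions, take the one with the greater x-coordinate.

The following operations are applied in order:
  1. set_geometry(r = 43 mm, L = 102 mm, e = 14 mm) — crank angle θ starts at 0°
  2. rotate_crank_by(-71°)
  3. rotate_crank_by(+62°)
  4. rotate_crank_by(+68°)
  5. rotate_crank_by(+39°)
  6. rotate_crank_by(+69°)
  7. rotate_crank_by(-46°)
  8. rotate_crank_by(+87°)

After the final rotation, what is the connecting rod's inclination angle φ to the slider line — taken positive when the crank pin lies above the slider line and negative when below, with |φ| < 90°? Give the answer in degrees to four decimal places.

set_geometry: r = 43 mm, L = 102 mm, e = 14 mm; θ ← 0°
rotate_crank_by(-71°): θ ← 0° -71° = -71°
rotate_crank_by(+62°): θ ← -71° +62° = -9°
rotate_crank_by(+68°): θ ← -9° +68° = 59°
rotate_crank_by(+39°): θ ← 59° +39° = 98°
rotate_crank_by(+69°): θ ← 98° +69° = 167°
rotate_crank_by(-46°): θ ← 167° -46° = 121°
rotate_crank_by(+87°): θ ← 121° +87° = 208°
crank pin P = (r cos θ, r sin θ) = (-37.966746, -20.187277)
h = r sin θ − e = -20.187277 − 14 = -34.187277
sin φ = h / L = -34.187277 / 102 = -0.33516938
φ = arcsin(-0.33516938) = -19.582838°

-19.5828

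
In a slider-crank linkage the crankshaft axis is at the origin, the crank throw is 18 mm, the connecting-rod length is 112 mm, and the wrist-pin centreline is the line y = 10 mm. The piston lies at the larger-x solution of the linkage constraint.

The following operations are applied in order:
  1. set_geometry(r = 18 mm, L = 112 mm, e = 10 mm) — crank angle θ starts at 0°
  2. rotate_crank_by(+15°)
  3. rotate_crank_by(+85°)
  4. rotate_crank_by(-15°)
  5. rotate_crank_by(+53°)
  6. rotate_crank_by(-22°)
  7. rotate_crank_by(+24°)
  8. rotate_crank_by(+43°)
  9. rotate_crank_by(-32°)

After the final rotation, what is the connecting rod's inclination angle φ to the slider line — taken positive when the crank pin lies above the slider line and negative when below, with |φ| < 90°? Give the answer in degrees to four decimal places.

set_geometry: r = 18 mm, L = 112 mm, e = 10 mm; θ ← 0°
rotate_crank_by(+15°): θ ← 0° +15° = 15°
rotate_crank_by(+85°): θ ← 15° +85° = 100°
rotate_crank_by(-15°): θ ← 100° -15° = 85°
rotate_crank_by(+53°): θ ← 85° +53° = 138°
rotate_crank_by(-22°): θ ← 138° -22° = 116°
rotate_crank_by(+24°): θ ← 116° +24° = 140°
rotate_crank_by(+43°): θ ← 140° +43° = 183°
rotate_crank_by(-32°): θ ← 183° -32° = 151°
crank pin P = (r cos θ, r sin θ) = (-15.743155, 8.726573)
h = r sin θ − e = 8.726573 − 10 = -1.273427
sin φ = h / L = -1.273427 / 112 = -0.01136988
φ = arcsin(-0.01136988) = -0.651460°

-0.6515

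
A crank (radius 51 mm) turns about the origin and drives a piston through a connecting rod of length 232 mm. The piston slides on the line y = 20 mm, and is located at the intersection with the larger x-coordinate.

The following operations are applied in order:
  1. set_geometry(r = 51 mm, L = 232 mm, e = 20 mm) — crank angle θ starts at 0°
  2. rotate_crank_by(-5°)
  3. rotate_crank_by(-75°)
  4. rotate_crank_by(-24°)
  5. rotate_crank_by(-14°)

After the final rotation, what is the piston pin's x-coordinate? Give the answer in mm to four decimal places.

198.7564

set_geometry: r = 51 mm, L = 232 mm, e = 20 mm; θ ← 0°
rotate_crank_by(-5°): θ ← 0° -5° = -5°
rotate_crank_by(-75°): θ ← -5° -75° = -80°
rotate_crank_by(-24°): θ ← -80° -24° = -104°
rotate_crank_by(-14°): θ ← -104° -14° = -118°
crank pin P = (r cos θ, r sin θ) = (-23.943050, -45.030327)
h = r sin θ − e = -45.030327 − 20 = -65.030327
x = r cos θ + √(L² − h²) = -23.943050 + √(53824.0 − 4228.9435) = -23.943050 + 222.699476 = 198.756426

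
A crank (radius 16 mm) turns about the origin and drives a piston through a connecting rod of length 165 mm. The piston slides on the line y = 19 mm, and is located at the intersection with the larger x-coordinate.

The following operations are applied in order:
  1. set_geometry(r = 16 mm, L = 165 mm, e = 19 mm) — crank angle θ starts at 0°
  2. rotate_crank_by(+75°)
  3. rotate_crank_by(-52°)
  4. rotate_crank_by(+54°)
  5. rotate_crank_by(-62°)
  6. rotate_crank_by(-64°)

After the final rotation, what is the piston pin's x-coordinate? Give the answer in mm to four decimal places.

172.5442

set_geometry: r = 16 mm, L = 165 mm, e = 19 mm; θ ← 0°
rotate_crank_by(+75°): θ ← 0° +75° = 75°
rotate_crank_by(-52°): θ ← 75° -52° = 23°
rotate_crank_by(+54°): θ ← 23° +54° = 77°
rotate_crank_by(-62°): θ ← 77° -62° = 15°
rotate_crank_by(-64°): θ ← 15° -64° = -49°
crank pin P = (r cos θ, r sin θ) = (10.496944, -12.075353)
h = r sin θ − e = -12.075353 − 19 = -31.075353
x = r cos θ + √(L² − h²) = 10.496944 + √(27225.0 − 965.6776) = 10.496944 + 162.047285 = 172.544229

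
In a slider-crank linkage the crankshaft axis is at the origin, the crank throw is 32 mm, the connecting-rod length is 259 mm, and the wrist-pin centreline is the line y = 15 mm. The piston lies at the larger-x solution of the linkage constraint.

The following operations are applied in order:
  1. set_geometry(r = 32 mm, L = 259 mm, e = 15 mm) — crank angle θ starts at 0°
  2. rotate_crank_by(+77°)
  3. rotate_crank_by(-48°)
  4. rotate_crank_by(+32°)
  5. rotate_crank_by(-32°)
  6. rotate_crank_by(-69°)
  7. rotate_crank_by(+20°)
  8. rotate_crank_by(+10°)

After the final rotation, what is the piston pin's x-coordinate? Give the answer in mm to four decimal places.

set_geometry: r = 32 mm, L = 259 mm, e = 15 mm; θ ← 0°
rotate_crank_by(+77°): θ ← 0° +77° = 77°
rotate_crank_by(-48°): θ ← 77° -48° = 29°
rotate_crank_by(+32°): θ ← 29° +32° = 61°
rotate_crank_by(-32°): θ ← 61° -32° = 29°
rotate_crank_by(-69°): θ ← 29° -69° = -40°
rotate_crank_by(+20°): θ ← -40° +20° = -20°
rotate_crank_by(+10°): θ ← -20° +10° = -10°
crank pin P = (r cos θ, r sin θ) = (31.513848, -5.556742)
h = r sin θ − e = -5.556742 − 15 = -20.556742
x = r cos θ + √(L² − h²) = 31.513848 + √(67081.0 − 422.5796) = 31.513848 + 258.182920 = 289.696768

289.6968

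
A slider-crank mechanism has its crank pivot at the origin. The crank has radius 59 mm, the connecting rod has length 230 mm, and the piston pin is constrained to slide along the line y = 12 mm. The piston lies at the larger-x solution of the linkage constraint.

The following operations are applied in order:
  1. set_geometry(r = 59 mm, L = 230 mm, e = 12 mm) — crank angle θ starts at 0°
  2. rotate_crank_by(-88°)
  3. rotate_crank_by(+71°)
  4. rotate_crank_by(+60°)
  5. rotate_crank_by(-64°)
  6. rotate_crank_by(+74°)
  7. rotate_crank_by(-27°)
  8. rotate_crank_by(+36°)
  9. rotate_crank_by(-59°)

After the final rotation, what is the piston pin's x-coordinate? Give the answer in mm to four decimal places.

set_geometry: r = 59 mm, L = 230 mm, e = 12 mm; θ ← 0°
rotate_crank_by(-88°): θ ← 0° -88° = -88°
rotate_crank_by(+71°): θ ← -88° +71° = -17°
rotate_crank_by(+60°): θ ← -17° +60° = 43°
rotate_crank_by(-64°): θ ← 43° -64° = -21°
rotate_crank_by(+74°): θ ← -21° +74° = 53°
rotate_crank_by(-27°): θ ← 53° -27° = 26°
rotate_crank_by(+36°): θ ← 26° +36° = 62°
rotate_crank_by(-59°): θ ← 62° -59° = 3°
crank pin P = (r cos θ, r sin θ) = (58.919143, 3.087821)
h = r sin θ − e = 3.087821 − 12 = -8.912179
x = r cos θ + √(L² − h²) = 58.919143 + √(52900.0 − 79.4269) = 58.919143 + 229.827268 = 288.746410

288.7464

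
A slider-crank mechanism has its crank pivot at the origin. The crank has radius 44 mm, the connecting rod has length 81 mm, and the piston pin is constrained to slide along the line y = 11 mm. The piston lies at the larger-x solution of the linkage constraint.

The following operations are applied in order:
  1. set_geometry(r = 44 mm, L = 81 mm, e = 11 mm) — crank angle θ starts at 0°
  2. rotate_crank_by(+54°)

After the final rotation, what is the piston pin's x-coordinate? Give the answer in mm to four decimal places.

set_geometry: r = 44 mm, L = 81 mm, e = 11 mm; θ ← 0°
rotate_crank_by(+54°): θ ← 0° +54° = 54°
crank pin P = (r cos θ, r sin θ) = (25.862551, 35.596748)
h = r sin θ − e = 35.596748 − 11 = 24.596748
x = r cos θ + √(L² − h²) = 25.862551 + √(6561.0 − 605.0000) = 25.862551 + 77.175126 = 103.037677

103.0377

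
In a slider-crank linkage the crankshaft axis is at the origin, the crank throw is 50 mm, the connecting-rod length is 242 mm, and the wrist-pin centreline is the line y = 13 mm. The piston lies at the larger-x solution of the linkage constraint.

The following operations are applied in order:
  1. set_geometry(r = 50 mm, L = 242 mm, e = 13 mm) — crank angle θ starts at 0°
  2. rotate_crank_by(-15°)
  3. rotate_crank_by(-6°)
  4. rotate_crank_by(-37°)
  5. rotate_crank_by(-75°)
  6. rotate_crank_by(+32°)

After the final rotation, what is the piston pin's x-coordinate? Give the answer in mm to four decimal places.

set_geometry: r = 50 mm, L = 242 mm, e = 13 mm; θ ← 0°
rotate_crank_by(-15°): θ ← 0° -15° = -15°
rotate_crank_by(-6°): θ ← -15° -6° = -21°
rotate_crank_by(-37°): θ ← -21° -37° = -58°
rotate_crank_by(-75°): θ ← -58° -75° = -133°
rotate_crank_by(+32°): θ ← -133° +32° = -101°
crank pin P = (r cos θ, r sin θ) = (-9.540450, -49.081359)
h = r sin θ − e = -49.081359 − 13 = -62.081359
x = r cos θ + √(L² − h²) = -9.540450 + √(58564.0 − 3854.0952) = -9.540450 + 233.901485 = 224.361036

224.3610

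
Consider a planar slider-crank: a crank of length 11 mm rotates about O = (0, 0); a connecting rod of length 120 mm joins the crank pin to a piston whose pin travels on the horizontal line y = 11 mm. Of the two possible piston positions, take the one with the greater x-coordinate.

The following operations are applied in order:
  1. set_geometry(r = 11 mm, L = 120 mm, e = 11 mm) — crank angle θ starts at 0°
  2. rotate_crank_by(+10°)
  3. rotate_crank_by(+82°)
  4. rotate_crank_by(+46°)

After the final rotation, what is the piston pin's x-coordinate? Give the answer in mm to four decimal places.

111.7702

set_geometry: r = 11 mm, L = 120 mm, e = 11 mm; θ ← 0°
rotate_crank_by(+10°): θ ← 0° +10° = 10°
rotate_crank_by(+82°): θ ← 10° +82° = 92°
rotate_crank_by(+46°): θ ← 92° +46° = 138°
crank pin P = (r cos θ, r sin θ) = (-8.174593, 7.360437)
h = r sin θ − e = 7.360437 − 11 = -3.639563
x = r cos θ + √(L² − h²) = -8.174593 + √(14400.0 − 13.2464) = -8.174593 + 119.944794 = 111.770201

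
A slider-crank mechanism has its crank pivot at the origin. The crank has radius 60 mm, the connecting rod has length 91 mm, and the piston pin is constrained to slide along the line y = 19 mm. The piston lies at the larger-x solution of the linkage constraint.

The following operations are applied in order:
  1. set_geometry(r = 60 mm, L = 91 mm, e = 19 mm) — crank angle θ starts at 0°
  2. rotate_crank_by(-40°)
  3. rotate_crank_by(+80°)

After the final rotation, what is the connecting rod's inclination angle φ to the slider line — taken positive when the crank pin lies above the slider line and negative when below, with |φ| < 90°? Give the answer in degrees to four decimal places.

12.4170

set_geometry: r = 60 mm, L = 91 mm, e = 19 mm; θ ← 0°
rotate_crank_by(-40°): θ ← 0° -40° = -40°
rotate_crank_by(+80°): θ ← -40° +80° = 40°
crank pin P = (r cos θ, r sin θ) = (45.962667, 38.567257)
h = r sin θ − e = 38.567257 − 19 = 19.567257
sin φ = h / L = 19.567257 / 91 = 0.21502480
φ = arcsin(0.21502480) = 12.416982°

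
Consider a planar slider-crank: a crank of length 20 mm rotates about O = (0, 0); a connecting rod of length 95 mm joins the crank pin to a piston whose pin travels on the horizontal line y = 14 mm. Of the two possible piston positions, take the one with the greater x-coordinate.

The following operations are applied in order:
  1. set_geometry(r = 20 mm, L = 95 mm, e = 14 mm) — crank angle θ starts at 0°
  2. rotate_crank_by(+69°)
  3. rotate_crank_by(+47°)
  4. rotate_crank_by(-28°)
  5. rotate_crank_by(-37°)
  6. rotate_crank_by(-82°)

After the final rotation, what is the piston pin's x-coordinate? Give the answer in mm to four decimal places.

108.9827

set_geometry: r = 20 mm, L = 95 mm, e = 14 mm; θ ← 0°
rotate_crank_by(+69°): θ ← 0° +69° = 69°
rotate_crank_by(+47°): θ ← 69° +47° = 116°
rotate_crank_by(-28°): θ ← 116° -28° = 88°
rotate_crank_by(-37°): θ ← 88° -37° = 51°
rotate_crank_by(-82°): θ ← 51° -82° = -31°
crank pin P = (r cos θ, r sin θ) = (17.143346, -10.300761)
h = r sin θ − e = -10.300761 − 14 = -24.300761
x = r cos θ + √(L² − h²) = 17.143346 + √(9025.0 − 590.5270) = 17.143346 + 91.839387 = 108.982733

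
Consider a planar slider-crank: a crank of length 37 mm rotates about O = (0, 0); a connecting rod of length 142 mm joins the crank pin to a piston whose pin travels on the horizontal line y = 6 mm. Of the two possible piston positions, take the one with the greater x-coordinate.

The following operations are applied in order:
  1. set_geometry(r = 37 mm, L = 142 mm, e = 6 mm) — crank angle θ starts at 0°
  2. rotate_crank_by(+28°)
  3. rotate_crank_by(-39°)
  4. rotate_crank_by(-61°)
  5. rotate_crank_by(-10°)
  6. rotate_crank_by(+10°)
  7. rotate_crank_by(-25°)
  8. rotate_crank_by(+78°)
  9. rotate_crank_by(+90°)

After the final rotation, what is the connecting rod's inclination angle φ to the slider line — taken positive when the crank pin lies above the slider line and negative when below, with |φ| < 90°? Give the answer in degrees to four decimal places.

11.7776

set_geometry: r = 37 mm, L = 142 mm, e = 6 mm; θ ← 0°
rotate_crank_by(+28°): θ ← 0° +28° = 28°
rotate_crank_by(-39°): θ ← 28° -39° = -11°
rotate_crank_by(-61°): θ ← -11° -61° = -72°
rotate_crank_by(-10°): θ ← -72° -10° = -82°
rotate_crank_by(+10°): θ ← -82° +10° = -72°
rotate_crank_by(-25°): θ ← -72° -25° = -97°
rotate_crank_by(+78°): θ ← -97° +78° = -19°
rotate_crank_by(+90°): θ ← -19° +90° = 71°
crank pin P = (r cos θ, r sin θ) = (12.046022, 34.984187)
h = r sin θ − e = 34.984187 − 6 = 28.984187
sin φ = h / L = 28.984187 / 142 = 0.20411400
φ = arcsin(0.20411400) = 11.777638°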